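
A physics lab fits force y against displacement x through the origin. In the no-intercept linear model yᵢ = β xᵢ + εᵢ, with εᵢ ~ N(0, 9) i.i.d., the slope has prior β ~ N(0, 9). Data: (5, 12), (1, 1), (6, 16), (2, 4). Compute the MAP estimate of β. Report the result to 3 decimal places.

β̂_MAP = 2.463

log p(β | y) = −Σ(yᵢ − βxᵢ)²/(2·9) − β²/(2·9) + const.
Setting the derivative to zero: Σxᵢ(yᵢ − βxᵢ)/9 − β/9 = 0, so β = Σxᵢyᵢ / (Σxᵢ² + σ²/τ²).
Σxᵢyᵢ = 5·12 + 1·1 + 6·16 + 2·4 = 165; Σxᵢ² = 66; σ²/τ² = 1.
β̂_MAP = 165 / (66 + 1) = 165/67 ≈ 2.463.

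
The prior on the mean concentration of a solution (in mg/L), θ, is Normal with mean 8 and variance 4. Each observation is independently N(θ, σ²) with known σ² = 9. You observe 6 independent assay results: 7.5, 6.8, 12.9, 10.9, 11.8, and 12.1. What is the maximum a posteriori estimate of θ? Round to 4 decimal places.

n = 6; x̄ = (7.5 + 6.8 + 12.9 + 10.9 + 11.8 + 12.1)/6 = 62/6 = 31/3 ≈ 10.3333.
For a Normal prior and Normal likelihood with known variance, the posterior is Normal; its mode equals its mean, the precision-weighted average.
Prior precision 1/σ₀² = 1/4 = 0.25; data precision n/σ² = 6/9 = 2/3.
θ̂ = (0.25·8 + (2/3)·(31/3)) / (0.25 + 2/3) = (80/9)/(11/12) = 320/33 ≈ 9.6970.

θ̂_MAP = 9.6970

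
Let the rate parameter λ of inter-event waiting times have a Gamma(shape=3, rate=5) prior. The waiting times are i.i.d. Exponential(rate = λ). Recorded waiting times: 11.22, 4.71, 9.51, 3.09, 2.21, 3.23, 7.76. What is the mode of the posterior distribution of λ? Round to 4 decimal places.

λ̂_MAP = 0.1926

The Exponential(rate=λ) likelihood is ∝ λ^n e^(−λΣtᵢ). Here n = 7 and Σtᵢ = 11.22 + 4.71 + 9.51 + 3.09 + 2.21 + 3.23 + 7.76 = 41.73.
Posterior ∝ λ^2e^(−5λ) · λ^7e^(−41.73λ) = λ^9e^(−46.73λ), i.e. Gamma(10, 46.73).
Mode = (a−1)/b = 9/46.73 ≈ 0.1926.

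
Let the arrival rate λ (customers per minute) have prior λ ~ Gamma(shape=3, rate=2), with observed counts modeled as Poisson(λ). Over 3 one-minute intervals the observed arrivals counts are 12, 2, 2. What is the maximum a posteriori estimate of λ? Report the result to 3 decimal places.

λ̂_MAP = 3.600

Σxᵢ = 12+2+2 = 16, with n = 3.
Posterior ∝ λ^2e^(−2λ) · λ^16e^(−3λ) = λ^18e^(−5λ), i.e. Gamma(shape=19, rate=5).
The mode of a Gamma(a, b) with a ≥ 1 (shape–rate) is (a−1)/b = 18/5 ≈ 3.600.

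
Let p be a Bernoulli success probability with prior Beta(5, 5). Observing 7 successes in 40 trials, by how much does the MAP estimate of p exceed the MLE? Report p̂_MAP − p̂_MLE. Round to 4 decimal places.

MAP − MLE = 0.0542

Posterior is Beta(12, 38); MAP = (12−1)/(50−2) = 11/48 ≈ 0.22917.
MLE ignores the prior: p̂_MLE = k/n = 7/40 ≈ 0.17500.
Difference = 11/48 − 7/40 = 13/240 ≈ 0.0542.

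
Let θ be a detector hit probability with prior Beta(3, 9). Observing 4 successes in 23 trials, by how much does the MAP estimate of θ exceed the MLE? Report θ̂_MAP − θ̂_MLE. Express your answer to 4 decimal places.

MAP − MLE = 0.0079

Posterior is Beta(7, 28); MAP = (7−1)/(35−2) = 6/33 ≈ 0.18182.
MLE ignores the prior: θ̂_MLE = k/n = 4/23 ≈ 0.17391.
Difference = 6/33 − 4/23 = 2/253 ≈ 0.0079.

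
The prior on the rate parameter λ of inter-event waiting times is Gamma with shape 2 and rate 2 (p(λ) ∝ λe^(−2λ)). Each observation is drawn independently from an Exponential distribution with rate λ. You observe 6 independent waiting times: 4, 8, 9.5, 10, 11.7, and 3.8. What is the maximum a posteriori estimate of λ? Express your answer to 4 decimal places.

The Exponential(rate=λ) likelihood is ∝ λ^n e^(−λΣtᵢ). Here n = 6 and Σtᵢ = 4 + 8 + 9.5 + 10 + 11.7 + 3.8 = 47.
Posterior ∝ λe^(−2λ) · λ^6e^(−47λ) = λ^7e^(−49λ), i.e. Gamma(8, 49).
Mode = (a−1)/b = 7/49 ≈ 0.1429.

λ̂_MAP = 0.1429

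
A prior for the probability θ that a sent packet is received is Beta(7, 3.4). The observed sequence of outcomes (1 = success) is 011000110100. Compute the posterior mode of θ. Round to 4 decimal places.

θ̂_MAP = 0.5392

Prior: Beta(7, 3.4).
Data: 5 successes in 12 trials (from the sequence). The binomial likelihood contributes θ^5(1−θ)^7, so the posterior is Beta(7+5, 3.4+7) = Beta(12, 10.4).
For Beta(a, b) with a, b > 1 the mode is (a−1)/(a+b−2) = 11/20.4 ≈ 0.5392.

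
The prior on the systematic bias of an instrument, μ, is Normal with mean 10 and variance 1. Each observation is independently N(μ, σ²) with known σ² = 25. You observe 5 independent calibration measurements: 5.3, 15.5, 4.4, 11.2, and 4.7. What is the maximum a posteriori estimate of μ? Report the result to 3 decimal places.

n = 5; x̄ = (5.3 + 15.5 + 4.4 + 11.2 + 4.7)/5 = 41.1/5 = 8.22.
For a Normal prior and Normal likelihood with known variance, the posterior is Normal; its mode equals its mean, the precision-weighted average.
Prior precision 1/σ₀² = 1/1 = 1; data precision n/σ² = 5/25 = 0.2.
μ̂ = (1·10 + 0.2·8.22) / (1 + 0.2) = 11.644/1.2 = 2911/300 ≈ 9.703.

μ̂_MAP = 9.703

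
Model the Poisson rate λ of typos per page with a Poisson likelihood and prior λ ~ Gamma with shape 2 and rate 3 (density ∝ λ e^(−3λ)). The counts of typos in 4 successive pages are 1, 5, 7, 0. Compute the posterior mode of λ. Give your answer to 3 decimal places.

Σxᵢ = 1+5+7+0 = 13, with n = 4.
Posterior ∝ λe^(−3λ) · λ^13e^(−4λ) = λ^14e^(−7λ), i.e. Gamma(shape=15, rate=7).
The mode of a Gamma(a, b) with a ≥ 1 (shape–rate) is (a−1)/b = 14/7 ≈ 2.000.

λ̂_MAP = 2.000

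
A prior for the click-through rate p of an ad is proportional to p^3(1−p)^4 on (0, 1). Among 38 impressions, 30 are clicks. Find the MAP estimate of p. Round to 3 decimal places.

The prior density ∝ p^3(1−p)^4 is the kernel of Beta(4, 5).
Data: 30 successes in 38 trials. The binomial likelihood contributes p^30(1−p)^8, so the posterior is Beta(4+30, 5+8) = Beta(34, 13).
For Beta(a, b) with a, b > 1 the mode is (a−1)/(a+b−2) = 33/45 ≈ 0.733.

p̂_MAP = 0.733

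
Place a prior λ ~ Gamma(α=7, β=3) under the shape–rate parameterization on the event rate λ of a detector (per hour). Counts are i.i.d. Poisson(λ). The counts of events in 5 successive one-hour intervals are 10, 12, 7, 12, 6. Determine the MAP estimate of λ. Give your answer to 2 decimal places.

λ̂_MAP = 6.63

Σxᵢ = 10+12+7+12+6 = 47, with n = 5.
Posterior ∝ λ^6e^(−3λ) · λ^47e^(−5λ) = λ^53e^(−8λ), i.e. Gamma(shape=54, rate=8).
The mode of a Gamma(a, b) with a ≥ 1 (shape–rate) is (a−1)/b = 53/8 ≈ 6.63.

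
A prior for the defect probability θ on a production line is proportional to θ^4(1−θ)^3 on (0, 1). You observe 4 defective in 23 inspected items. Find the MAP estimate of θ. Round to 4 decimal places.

The prior density ∝ θ^4(1−θ)^3 is the kernel of Beta(5, 4).
Data: 4 successes in 23 trials. The binomial likelihood contributes θ^4(1−θ)^19, so the posterior is Beta(5+4, 4+19) = Beta(9, 23).
For Beta(a, b) with a, b > 1 the mode is (a−1)/(a+b−2) = 8/30 ≈ 0.2667.

θ̂_MAP = 0.2667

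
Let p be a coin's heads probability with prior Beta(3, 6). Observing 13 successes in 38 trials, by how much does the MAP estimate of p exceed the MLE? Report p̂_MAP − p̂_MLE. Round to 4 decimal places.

Posterior is Beta(16, 31); MAP = (16−1)/(47−2) = 15/45 ≈ 0.33333.
MLE ignores the prior: p̂_MLE = k/n = 13/38 ≈ 0.34211.
Difference = 15/45 − 13/38 = -1/114 ≈ -0.0088.

MAP − MLE = -0.0088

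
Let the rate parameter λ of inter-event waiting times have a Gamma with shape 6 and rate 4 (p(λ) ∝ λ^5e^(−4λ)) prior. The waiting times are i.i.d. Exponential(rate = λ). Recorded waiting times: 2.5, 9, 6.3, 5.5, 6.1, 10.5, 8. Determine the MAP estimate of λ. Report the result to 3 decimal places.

The Exponential(rate=λ) likelihood is ∝ λ^n e^(−λΣtᵢ). Here n = 7 and Σtᵢ = 2.5 + 9 + 6.3 + 5.5 + 6.1 + 10.5 + 8 = 47.9.
Posterior ∝ λ^5e^(−4λ) · λ^7e^(−47.9λ) = λ^12e^(−51.9λ), i.e. Gamma(13, 51.9).
Mode = (a−1)/b = 12/51.9 ≈ 0.231.

λ̂_MAP = 0.231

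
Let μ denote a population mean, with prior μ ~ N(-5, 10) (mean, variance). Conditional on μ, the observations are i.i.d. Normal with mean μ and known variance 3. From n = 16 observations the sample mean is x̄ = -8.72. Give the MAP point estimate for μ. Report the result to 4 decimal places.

μ̂_MAP = -8.6515

n = 16, x̄ = -8.72.
For a Normal prior and Normal likelihood with known variance, the posterior is Normal; its mode equals its mean, the precision-weighted average.
Prior precision 1/σ₀² = 1/10 = 0.1; data precision n/σ² = 16/3.
μ̂ = (0.1·(-5) + (16/3)·(-8.72)) / (0.1 + 16/3) = (-7051/150)/(163/30) = -7051/815 ≈ -8.6515.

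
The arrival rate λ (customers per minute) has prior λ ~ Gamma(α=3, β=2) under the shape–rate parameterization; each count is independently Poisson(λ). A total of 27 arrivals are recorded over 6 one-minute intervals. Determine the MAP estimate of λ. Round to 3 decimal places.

λ̂_MAP = 3.625

Σxᵢ = 27, n = 6.
Posterior ∝ λ^2e^(−2λ) · λ^27e^(−6λ) = λ^29e^(−8λ), i.e. Gamma(shape=30, rate=8).
The mode of a Gamma(a, b) with a ≥ 1 (shape–rate) is (a−1)/b = 29/8 ≈ 3.625.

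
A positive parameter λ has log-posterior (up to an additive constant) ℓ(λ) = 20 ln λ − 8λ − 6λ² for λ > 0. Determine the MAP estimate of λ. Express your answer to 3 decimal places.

λ̂_MAP = 1.000

ℓ'(λ) = 20/λ − 8 − 12λ. Setting this to zero and multiplying by λ: 12λ² + 8λ − 20 = 0.
λ = (−8 + √(8² + 4·12·20)) / (2·12) = (−8 + √1024) / 24 = (−8 + 32)/24 = 1.
ℓ''(λ) = −20/λ² − 12 < 0, confirming a maximum.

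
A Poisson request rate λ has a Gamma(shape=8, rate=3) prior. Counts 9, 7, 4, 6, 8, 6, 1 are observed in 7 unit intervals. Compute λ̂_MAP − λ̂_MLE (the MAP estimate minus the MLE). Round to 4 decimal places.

Σxᵢ = 41. Posterior is Gamma(49, 10); MAP = (49−1)/10 = 48/10 ≈ 4.80000.
MLE = x̄ = 41/7 ≈ 5.85714.
Difference = 48/10 − 41/7 = -37/35 ≈ -1.0571.

MAP − MLE = -1.0571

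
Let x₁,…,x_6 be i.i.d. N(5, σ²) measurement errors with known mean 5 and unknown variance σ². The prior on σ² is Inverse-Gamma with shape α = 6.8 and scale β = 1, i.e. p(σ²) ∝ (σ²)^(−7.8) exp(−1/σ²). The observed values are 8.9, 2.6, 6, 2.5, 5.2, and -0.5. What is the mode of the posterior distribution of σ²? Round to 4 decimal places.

σ̂²_MAP = 2.8014

Sum of squared deviations about the known mean: SS = (8.9−5)² + (2.6−5)² + (6−5)² + (2.5−5)² + (5.2−5)² + (-0.5−5)² = 58.51.
The Normal likelihood contributes (σ²)^(−n/2) exp(−SS/(2σ²)), so the posterior is Inverse-Gamma(α + n/2, β + SS/2) = Inverse-Gamma(9.8, 30.255).
The mode of Inverse-Gamma(a, b) is b/(a+1) = 30.255/10.8 ≈ 2.8014.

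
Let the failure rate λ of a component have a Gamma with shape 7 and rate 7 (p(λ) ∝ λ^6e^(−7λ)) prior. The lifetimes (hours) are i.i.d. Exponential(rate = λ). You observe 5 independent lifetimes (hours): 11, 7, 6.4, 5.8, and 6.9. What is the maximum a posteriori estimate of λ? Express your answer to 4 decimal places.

The Exponential(rate=λ) likelihood is ∝ λ^n e^(−λΣtᵢ). Here n = 5 and Σtᵢ = 11 + 7 + 6.4 + 5.8 + 6.9 = 37.1.
Posterior ∝ λ^6e^(−7λ) · λ^5e^(−37.1λ) = λ^11e^(−44.1λ), i.e. Gamma(12, 44.1).
Mode = (a−1)/b = 11/44.1 ≈ 0.2494.

λ̂_MAP = 0.2494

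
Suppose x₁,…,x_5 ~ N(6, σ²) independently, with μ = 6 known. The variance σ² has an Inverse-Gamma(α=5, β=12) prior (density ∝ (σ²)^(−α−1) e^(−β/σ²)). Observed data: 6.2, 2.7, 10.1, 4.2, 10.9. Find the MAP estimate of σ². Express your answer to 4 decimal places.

σ̂²_MAP = 4.6465

Sum of squared deviations about the known mean: SS = (6.2−6)² + (2.7−6)² + (10.1−6)² + (4.2−6)² + (10.9−6)² = 54.99.
The Normal likelihood contributes (σ²)^(−n/2) exp(−SS/(2σ²)), so the posterior is Inverse-Gamma(α + n/2, β + SS/2) = Inverse-Gamma(7.5, 39.495).
The mode of Inverse-Gamma(a, b) is b/(a+1) = 39.495/8.5 ≈ 4.6465.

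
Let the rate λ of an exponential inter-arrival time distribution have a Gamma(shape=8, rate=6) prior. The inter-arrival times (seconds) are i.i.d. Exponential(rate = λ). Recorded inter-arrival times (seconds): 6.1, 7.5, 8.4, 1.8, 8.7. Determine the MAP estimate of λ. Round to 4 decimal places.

The Exponential(rate=λ) likelihood is ∝ λ^n e^(−λΣtᵢ). Here n = 5 and Σtᵢ = 6.1 + 7.5 + 8.4 + 1.8 + 8.7 = 32.5.
Posterior ∝ λ^7e^(−6λ) · λ^5e^(−32.5λ) = λ^12e^(−38.5λ), i.e. Gamma(13, 38.5).
Mode = (a−1)/b = 12/38.5 ≈ 0.3117.

λ̂_MAP = 0.3117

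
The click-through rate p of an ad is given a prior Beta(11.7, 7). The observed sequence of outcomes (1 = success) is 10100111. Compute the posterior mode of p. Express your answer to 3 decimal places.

p̂_MAP = 0.636

Prior: Beta(11.7, 7).
Data: 5 successes in 8 trials (from the sequence). The binomial likelihood contributes p^5(1−p)^3, so the posterior is Beta(11.7+5, 7+3) = Beta(16.7, 10).
For Beta(a, b) with a, b > 1 the mode is (a−1)/(a+b−2) = 15.7/24.7 ≈ 0.636.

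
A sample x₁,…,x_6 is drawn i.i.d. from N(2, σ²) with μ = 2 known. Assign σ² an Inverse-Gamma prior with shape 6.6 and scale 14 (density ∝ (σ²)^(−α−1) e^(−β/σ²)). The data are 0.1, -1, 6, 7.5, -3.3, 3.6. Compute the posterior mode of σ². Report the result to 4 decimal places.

σ̂²_MAP = 5.5429

Sum of squared deviations about the known mean: SS = (0.1−2)² + (-1−2)² + (6−2)² + (7.5−2)² + (-3.3−2)² + (3.6−2)² = 89.51.
The Normal likelihood contributes (σ²)^(−n/2) exp(−SS/(2σ²)), so the posterior is Inverse-Gamma(α + n/2, β + SS/2) = Inverse-Gamma(9.6, 58.755).
The mode of Inverse-Gamma(a, b) is b/(a+1) = 58.755/10.6 ≈ 5.5429.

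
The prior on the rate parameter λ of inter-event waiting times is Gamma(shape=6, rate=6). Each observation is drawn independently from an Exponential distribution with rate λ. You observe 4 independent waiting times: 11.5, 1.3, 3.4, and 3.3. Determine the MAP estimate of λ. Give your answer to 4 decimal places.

The Exponential(rate=λ) likelihood is ∝ λ^n e^(−λΣtᵢ). Here n = 4 and Σtᵢ = 11.5 + 1.3 + 3.4 + 3.3 = 19.5.
Posterior ∝ λ^5e^(−6λ) · λ^4e^(−19.5λ) = λ^9e^(−25.5λ), i.e. Gamma(10, 25.5).
Mode = (a−1)/b = 9/25.5 ≈ 0.3529.

λ̂_MAP = 0.3529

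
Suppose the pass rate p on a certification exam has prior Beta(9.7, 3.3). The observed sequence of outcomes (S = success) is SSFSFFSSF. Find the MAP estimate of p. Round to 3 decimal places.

Prior: Beta(9.7, 3.3).
Data: 5 successes in 9 trials (from the sequence). The binomial likelihood contributes p^5(1−p)^4, so the posterior is Beta(9.7+5, 3.3+4) = Beta(14.7, 7.3).
For Beta(a, b) with a, b > 1 the mode is (a−1)/(a+b−2) = 13.7/20 ≈ 0.685.

p̂_MAP = 0.685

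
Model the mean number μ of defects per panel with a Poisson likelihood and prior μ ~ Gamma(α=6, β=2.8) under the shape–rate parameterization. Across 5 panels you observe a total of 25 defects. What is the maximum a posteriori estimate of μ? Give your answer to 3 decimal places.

μ̂_MAP = 3.846

Σxᵢ = 25, n = 5.
Posterior ∝ μ^5e^(−2.8μ) · μ^25e^(−5μ) = μ^30e^(−7.8μ), i.e. Gamma(shape=31, rate=7.8).
The mode of a Gamma(a, b) with a ≥ 1 (shape–rate) is (a−1)/b = 30/7.8 ≈ 3.846.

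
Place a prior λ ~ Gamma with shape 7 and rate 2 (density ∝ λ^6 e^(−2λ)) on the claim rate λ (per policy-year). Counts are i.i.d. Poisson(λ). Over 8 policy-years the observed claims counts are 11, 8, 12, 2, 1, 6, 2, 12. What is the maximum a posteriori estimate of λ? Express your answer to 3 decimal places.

λ̂_MAP = 6.000

Σxᵢ = 11+8+12+2+1+6+2+12 = 54, with n = 8.
Posterior ∝ λ^6e^(−2λ) · λ^54e^(−8λ) = λ^60e^(−10λ), i.e. Gamma(shape=61, rate=10).
The mode of a Gamma(a, b) with a ≥ 1 (shape–rate) is (a−1)/b = 60/10 ≈ 6.000.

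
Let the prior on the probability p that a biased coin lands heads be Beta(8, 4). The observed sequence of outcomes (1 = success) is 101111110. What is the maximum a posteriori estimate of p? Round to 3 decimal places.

p̂_MAP = 0.737

Prior: Beta(8, 4).
Data: 7 successes in 9 trials (from the sequence). The binomial likelihood contributes p^7(1−p)^2, so the posterior is Beta(8+7, 4+2) = Beta(15, 6).
For Beta(a, b) with a, b > 1 the mode is (a−1)/(a+b−2) = 14/19 ≈ 0.737.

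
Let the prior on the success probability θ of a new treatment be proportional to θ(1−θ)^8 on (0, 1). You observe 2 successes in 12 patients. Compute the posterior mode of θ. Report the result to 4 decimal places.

The prior density ∝ θ(1−θ)^8 is the kernel of Beta(2, 9).
Data: 2 successes in 12 trials. The binomial likelihood contributes θ^2(1−θ)^10, so the posterior is Beta(2+2, 9+10) = Beta(4, 19).
For Beta(a, b) with a, b > 1 the mode is (a−1)/(a+b−2) = 3/21 ≈ 0.1429.

θ̂_MAP = 0.1429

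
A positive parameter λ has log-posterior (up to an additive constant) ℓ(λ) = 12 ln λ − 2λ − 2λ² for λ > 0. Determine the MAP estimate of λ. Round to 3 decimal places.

λ̂_MAP = 1.500

ℓ'(λ) = 12/λ − 2 − 4λ. Setting this to zero and multiplying by λ: 4λ² + 2λ − 12 = 0.
λ = (−2 + √(2² + 4·4·12)) / (2·4) = (−2 + √196) / 8 = (−2 + 14)/8 = 3/2.
ℓ''(λ) = −12/λ² − 4 < 0, confirming a maximum.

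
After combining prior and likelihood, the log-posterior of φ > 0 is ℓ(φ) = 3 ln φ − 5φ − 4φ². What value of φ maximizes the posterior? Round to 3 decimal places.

φ̂_MAP = 0.375

ℓ'(φ) = 3/φ − 5 − 8φ. Setting this to zero and multiplying by φ: 8φ² + 5φ − 3 = 0.
φ = (−5 + √(5² + 4·8·3)) / (2·8) = (−5 + √121) / 16 = (−5 + 11)/16 = 3/8.
ℓ''(φ) = −3/φ² − 8 < 0, confirming a maximum.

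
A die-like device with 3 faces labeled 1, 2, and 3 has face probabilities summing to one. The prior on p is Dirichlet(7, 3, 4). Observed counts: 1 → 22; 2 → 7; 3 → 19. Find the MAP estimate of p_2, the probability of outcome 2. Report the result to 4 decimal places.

The posterior is Dirichlet(αᵢ + nᵢ) = Dirichlet(29, 10, 23).
For a Dirichlet(a₁,…,a_K) with all aᵢ > 1, the mode has j-th component (aⱼ − 1)/(Σaᵢ − K).
Here Σaᵢ = 62 and K = 3, so p_2 = (10 − 1)/(62 − 3) = 9/59 ≈ 0.1525.

MAP estimate: 0.1525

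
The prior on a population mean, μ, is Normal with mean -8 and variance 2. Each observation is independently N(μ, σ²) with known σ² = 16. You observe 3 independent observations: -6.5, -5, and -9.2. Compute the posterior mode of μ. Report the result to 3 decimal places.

n = 3; x̄ = ((-6.5) + (-5) + (-9.2))/3 = -20.7/3 = -6.9.
For a Normal prior and Normal likelihood with known variance, the posterior is Normal; its mode equals its mean, the precision-weighted average.
Prior precision 1/σ₀² = 1/2 = 0.5; data precision n/σ² = 3/16 = 0.1875.
μ̂ = (0.5·(-8) + 0.1875·(-6.9)) / (0.5 + 0.1875) = (-5.29375)/0.6875 = -7.700.

μ̂_MAP = -7.700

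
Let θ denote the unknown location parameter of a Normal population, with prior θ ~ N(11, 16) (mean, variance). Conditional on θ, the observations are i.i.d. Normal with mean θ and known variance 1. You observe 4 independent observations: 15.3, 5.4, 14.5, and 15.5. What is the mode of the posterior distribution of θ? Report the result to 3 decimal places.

n = 4; x̄ = (15.3 + 5.4 + 14.5 + 15.5)/4 = 50.7/4 = 12.675.
For a Normal prior and Normal likelihood with known variance, the posterior is Normal; its mode equals its mean, the precision-weighted average.
Prior precision 1/σ₀² = 1/16 = 0.0625; data precision n/σ² = 4/1 = 4.
θ̂ = (0.0625·11 + 4·12.675) / (0.0625 + 4) = 51.3875/4.0625 = 4111/325 ≈ 12.649.

θ̂_MAP = 12.649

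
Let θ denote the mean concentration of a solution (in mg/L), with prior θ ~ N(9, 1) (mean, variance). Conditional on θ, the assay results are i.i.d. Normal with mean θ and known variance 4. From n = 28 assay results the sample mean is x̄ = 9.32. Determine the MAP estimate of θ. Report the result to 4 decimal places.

θ̂_MAP = 9.2800

n = 28, x̄ = 9.32.
For a Normal prior and Normal likelihood with known variance, the posterior is Normal; its mode equals its mean, the precision-weighted average.
Prior precision 1/σ₀² = 1/1 = 1; data precision n/σ² = 28/4 = 7.
θ̂ = (1·9 + 7·9.32) / (1 + 7) = 74.24/8 = 9.2800.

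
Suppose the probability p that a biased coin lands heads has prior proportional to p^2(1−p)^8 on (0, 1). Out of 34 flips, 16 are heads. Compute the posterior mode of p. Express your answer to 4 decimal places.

The prior density ∝ p^2(1−p)^8 is the kernel of Beta(3, 9).
Data: 16 successes in 34 trials. The binomial likelihood contributes p^16(1−p)^18, so the posterior is Beta(3+16, 9+18) = Beta(19, 27).
For Beta(a, b) with a, b > 1 the mode is (a−1)/(a+b−2) = 18/44 ≈ 0.4091.

p̂_MAP = 0.4091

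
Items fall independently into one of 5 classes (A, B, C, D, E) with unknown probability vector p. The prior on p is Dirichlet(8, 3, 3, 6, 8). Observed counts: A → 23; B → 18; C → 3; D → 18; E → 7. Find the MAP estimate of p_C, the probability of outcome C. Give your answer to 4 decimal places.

The posterior is Dirichlet(αᵢ + nᵢ) = Dirichlet(31, 21, 6, 24, 15).
For a Dirichlet(a₁,…,a_K) with all aᵢ > 1, the mode has j-th component (aⱼ − 1)/(Σaᵢ − K).
Here Σaᵢ = 97 and K = 5, so p_C = (6 − 1)/(97 − 5) = 5/92 ≈ 0.0543.

MAP estimate of p_C = 0.0543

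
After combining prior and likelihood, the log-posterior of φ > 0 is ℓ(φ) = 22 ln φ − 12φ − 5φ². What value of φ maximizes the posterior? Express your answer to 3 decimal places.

φ̂_MAP = 1.000

ℓ'(φ) = 22/φ − 12 − 10φ. Setting this to zero and multiplying by φ: 10φ² + 12φ − 22 = 0.
φ = (−12 + √(12² + 4·10·22)) / (2·10) = (−12 + √1024) / 20 = (−12 + 32)/20 = 1.
ℓ''(φ) = −22/φ² − 10 < 0, confirming a maximum.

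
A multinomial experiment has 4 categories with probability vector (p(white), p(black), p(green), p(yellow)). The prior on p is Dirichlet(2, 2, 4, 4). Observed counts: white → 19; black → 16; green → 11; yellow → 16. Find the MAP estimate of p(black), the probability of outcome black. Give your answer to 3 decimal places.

The posterior is Dirichlet(αᵢ + nᵢ) = Dirichlet(21, 18, 15, 20).
For a Dirichlet(a₁,…,a_K) with all aᵢ > 1, the mode has j-th component (aⱼ − 1)/(Σaᵢ − K).
Here Σaᵢ = 74 and K = 4, so p(black) = (18 − 1)/(74 − 4) = 17/70 ≈ 0.243.

MAP estimate of p(black) = 0.243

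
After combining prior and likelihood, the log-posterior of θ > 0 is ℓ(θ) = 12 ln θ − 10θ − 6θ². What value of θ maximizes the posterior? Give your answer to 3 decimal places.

ℓ'(θ) = 12/θ − 10 − 12θ. Setting this to zero and multiplying by θ: 12θ² + 10θ − 12 = 0.
θ = (−10 + √(10² + 4·12·12)) / (2·12) = (−10 + √676) / 24 = (−10 + 26)/24 = 2/3.
ℓ''(θ) = −12/θ² − 12 < 0, confirming a maximum.

θ̂_MAP = 0.667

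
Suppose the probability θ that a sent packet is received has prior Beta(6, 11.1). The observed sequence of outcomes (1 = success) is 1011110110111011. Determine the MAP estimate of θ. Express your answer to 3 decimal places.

θ̂_MAP = 0.547

Prior: Beta(6, 11.1).
Data: 12 successes in 16 trials (from the sequence). The binomial likelihood contributes θ^12(1−θ)^4, so the posterior is Beta(6+12, 11.1+4) = Beta(18, 15.1).
For Beta(a, b) with a, b > 1 the mode is (a−1)/(a+b−2) = 17/31.1 ≈ 0.547.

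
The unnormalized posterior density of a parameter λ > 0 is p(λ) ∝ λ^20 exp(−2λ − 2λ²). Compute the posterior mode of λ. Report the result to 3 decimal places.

ℓ'(λ) = 20/λ − 2 − 4λ. Setting this to zero and multiplying by λ: 4λ² + 2λ − 20 = 0.
λ = (−2 + √(2² + 4·4·20)) / (2·4) = (−2 + √324) / 8 = (−2 + 18)/8 = 2.
ℓ''(λ) = −20/λ² − 4 < 0, confirming a maximum.

λ̂_MAP = 2.000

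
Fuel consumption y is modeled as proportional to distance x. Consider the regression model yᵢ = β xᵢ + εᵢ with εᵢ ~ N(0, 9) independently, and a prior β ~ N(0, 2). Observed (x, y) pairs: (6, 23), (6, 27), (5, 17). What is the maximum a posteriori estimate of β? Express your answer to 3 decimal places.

log p(β | y) = −Σ(yᵢ − βxᵢ)²/(2·9) − β²/(2·2) + const.
Setting the derivative to zero: Σxᵢ(yᵢ − βxᵢ)/9 − β/2 = 0, so β = Σxᵢyᵢ / (Σxᵢ² + σ²/τ²).
Σxᵢyᵢ = 6·23 + 6·27 + 5·17 = 385; Σxᵢ² = 97; σ²/τ² = 4.5.
β̂_MAP = 385 / (97 + 4.5) = 385/101.5 ≈ 3.793.

β̂_MAP = 3.793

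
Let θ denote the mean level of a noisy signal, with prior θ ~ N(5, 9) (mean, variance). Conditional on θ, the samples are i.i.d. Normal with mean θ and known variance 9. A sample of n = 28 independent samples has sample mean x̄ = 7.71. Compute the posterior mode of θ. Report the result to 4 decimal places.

n = 28, x̄ = 7.71.
For a Normal prior and Normal likelihood with known variance, the posterior is Normal; its mode equals its mean, the precision-weighted average.
Prior precision 1/σ₀² = 1/9; data precision n/σ² = 28/9.
θ̂ = ((1/9)·5 + (28/9)·7.71) / (1/9 + 28/9) = (5522/225)/(29/9) = 5522/725 ≈ 7.6166.

θ̂_MAP = 7.6166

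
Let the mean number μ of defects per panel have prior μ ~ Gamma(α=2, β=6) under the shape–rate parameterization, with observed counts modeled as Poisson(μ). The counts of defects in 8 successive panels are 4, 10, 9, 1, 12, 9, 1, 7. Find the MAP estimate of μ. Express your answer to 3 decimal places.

Σxᵢ = 4+10+9+1+12+9+1+7 = 53, with n = 8.
Posterior ∝ μe^(−6μ) · μ^53e^(−8μ) = μ^54e^(−14μ), i.e. Gamma(shape=55, rate=14).
The mode of a Gamma(a, b) with a ≥ 1 (shape–rate) is (a−1)/b = 54/14 ≈ 3.857.

μ̂_MAP = 3.857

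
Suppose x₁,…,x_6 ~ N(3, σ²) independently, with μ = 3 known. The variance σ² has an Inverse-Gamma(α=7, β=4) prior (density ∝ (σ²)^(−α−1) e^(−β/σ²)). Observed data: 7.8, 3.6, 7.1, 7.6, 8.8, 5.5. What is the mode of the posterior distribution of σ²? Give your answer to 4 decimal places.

σ̂²_MAP = 4.9664

Sum of squared deviations about the known mean: SS = (7.8−3)² + (3.6−3)² + (7.1−3)² + (7.6−3)² + (8.8−3)² + (5.5−3)² = 101.26.
The Normal likelihood contributes (σ²)^(−n/2) exp(−SS/(2σ²)), so the posterior is Inverse-Gamma(α + n/2, β + SS/2) = Inverse-Gamma(10, 54.63).
The mode of Inverse-Gamma(a, b) is b/(a+1) = 54.63/11 ≈ 4.9664.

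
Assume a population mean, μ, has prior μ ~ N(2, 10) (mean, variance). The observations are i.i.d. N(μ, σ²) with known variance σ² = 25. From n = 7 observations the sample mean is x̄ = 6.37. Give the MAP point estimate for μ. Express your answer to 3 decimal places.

n = 7, x̄ = 6.37.
For a Normal prior and Normal likelihood with known variance, the posterior is Normal; its mode equals its mean, the precision-weighted average.
Prior precision 1/σ₀² = 1/10 = 0.1; data precision n/σ² = 7/25 = 0.28.
μ̂ = (0.1·2 + 0.28·6.37) / (0.1 + 0.28) = 1.9836/0.38 = 5.220.

μ̂_MAP = 5.220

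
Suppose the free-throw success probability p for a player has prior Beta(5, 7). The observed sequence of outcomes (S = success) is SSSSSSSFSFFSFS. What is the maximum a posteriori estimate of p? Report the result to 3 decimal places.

Prior: Beta(5, 7).
Data: 10 successes in 14 trials (from the sequence). The binomial likelihood contributes p^10(1−p)^4, so the posterior is Beta(5+10, 7+4) = Beta(15, 11).
For Beta(a, b) with a, b > 1 the mode is (a−1)/(a+b−2) = 14/24 ≈ 0.583.

p̂_MAP = 0.583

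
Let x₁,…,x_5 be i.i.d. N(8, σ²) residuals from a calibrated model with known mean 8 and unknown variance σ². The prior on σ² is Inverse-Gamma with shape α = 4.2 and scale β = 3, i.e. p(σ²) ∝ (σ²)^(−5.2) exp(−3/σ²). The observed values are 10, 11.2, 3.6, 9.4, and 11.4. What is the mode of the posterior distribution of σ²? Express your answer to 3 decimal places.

Sum of squared deviations about the known mean: SS = (10−8)² + (11.2−8)² + (3.6−8)² + (9.4−8)² + (11.4−8)² = 47.12.
The Normal likelihood contributes (σ²)^(−n/2) exp(−SS/(2σ²)), so the posterior is Inverse-Gamma(α + n/2, β + SS/2) = Inverse-Gamma(6.7, 26.56).
The mode of Inverse-Gamma(a, b) is b/(a+1) = 26.56/7.7 ≈ 3.449.

σ̂²_MAP = 3.449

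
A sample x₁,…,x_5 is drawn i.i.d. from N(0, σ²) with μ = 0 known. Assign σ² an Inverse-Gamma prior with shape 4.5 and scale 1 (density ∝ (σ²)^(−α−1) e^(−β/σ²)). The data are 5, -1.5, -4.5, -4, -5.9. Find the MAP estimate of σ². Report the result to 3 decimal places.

σ̂²_MAP = 6.269

Sum of squared deviations about the known mean: SS = (5−0)² + (-1.5−0)² + (-4.5−0)² + (-4−0)² + (-5.9−0)² = 98.31.
The Normal likelihood contributes (σ²)^(−n/2) exp(−SS/(2σ²)), so the posterior is Inverse-Gamma(α + n/2, β + SS/2) = Inverse-Gamma(7, 50.155).
The mode of Inverse-Gamma(a, b) is b/(a+1) = 50.155/8 ≈ 6.269.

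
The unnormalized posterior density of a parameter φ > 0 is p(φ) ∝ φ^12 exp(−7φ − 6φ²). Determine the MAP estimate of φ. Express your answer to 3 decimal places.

ℓ'(φ) = 12/φ − 7 − 12φ. Setting this to zero and multiplying by φ: 12φ² + 7φ − 12 = 0.
φ = (−7 + √(7² + 4·12·12)) / (2·12) = (−7 + √625) / 24 = (−7 + 25)/24 = 3/4.
ℓ''(φ) = −12/φ² − 12 < 0, confirming a maximum.

φ̂_MAP = 0.750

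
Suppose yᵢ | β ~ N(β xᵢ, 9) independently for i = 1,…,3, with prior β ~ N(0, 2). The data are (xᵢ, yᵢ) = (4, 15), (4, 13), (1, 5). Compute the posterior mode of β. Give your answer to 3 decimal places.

log p(β | y) = −Σ(yᵢ − βxᵢ)²/(2·9) − β²/(2·2) + const.
Setting the derivative to zero: Σxᵢ(yᵢ − βxᵢ)/9 − β/2 = 0, so β = Σxᵢyᵢ / (Σxᵢ² + σ²/τ²).
Σxᵢyᵢ = 4·15 + 4·13 + 1·5 = 117; Σxᵢ² = 33; σ²/τ² = 4.5.
β̂_MAP = 117 / (33 + 4.5) = 117/37.5 ≈ 3.120.

β̂_MAP = 3.120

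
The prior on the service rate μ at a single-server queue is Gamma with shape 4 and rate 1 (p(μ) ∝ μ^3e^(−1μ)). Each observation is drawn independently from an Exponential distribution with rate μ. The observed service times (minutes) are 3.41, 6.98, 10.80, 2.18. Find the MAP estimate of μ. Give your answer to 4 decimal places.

The Exponential(rate=μ) likelihood is ∝ μ^n e^(−μΣtᵢ). Here n = 4 and Σtᵢ = 3.41 + 6.98 + 10.80 + 2.18 = 23.37.
Posterior ∝ μ^3e^(−1μ) · μ^4e^(−23.37μ) = μ^7e^(−24.37μ), i.e. Gamma(8, 24.37).
Mode = (a−1)/b = 7/24.37 ≈ 0.2872.

μ̂_MAP = 0.2872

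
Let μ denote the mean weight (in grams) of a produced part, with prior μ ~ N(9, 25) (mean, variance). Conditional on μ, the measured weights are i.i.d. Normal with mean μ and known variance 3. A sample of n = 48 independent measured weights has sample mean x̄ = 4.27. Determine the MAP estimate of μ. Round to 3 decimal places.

μ̂_MAP = 4.282

n = 48, x̄ = 4.27.
For a Normal prior and Normal likelihood with known variance, the posterior is Normal; its mode equals its mean, the precision-weighted average.
Prior precision 1/σ₀² = 1/25 = 0.04; data precision n/σ² = 48/3 = 16.
μ̂ = (0.04·9 + 16·4.27) / (0.04 + 16) = 68.68/16.04 = 1717/401 ≈ 4.282.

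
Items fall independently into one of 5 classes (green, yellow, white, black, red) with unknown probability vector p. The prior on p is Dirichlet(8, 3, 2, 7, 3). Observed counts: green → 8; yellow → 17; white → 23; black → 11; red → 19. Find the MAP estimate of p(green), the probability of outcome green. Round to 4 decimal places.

The posterior is Dirichlet(αᵢ + nᵢ) = Dirichlet(16, 20, 25, 18, 22).
For a Dirichlet(a₁,…,a_K) with all aᵢ > 1, the mode has j-th component (aⱼ − 1)/(Σaᵢ − K).
Here Σaᵢ = 101 and K = 5, so p(green) = (16 − 1)/(101 − 5) = 15/96 ≈ 0.1563.

MAP estimate of p(green) = 0.1563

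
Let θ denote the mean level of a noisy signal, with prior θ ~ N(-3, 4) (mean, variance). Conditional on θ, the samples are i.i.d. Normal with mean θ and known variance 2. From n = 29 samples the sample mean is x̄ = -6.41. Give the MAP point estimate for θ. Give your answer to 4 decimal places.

n = 29, x̄ = -6.41.
For a Normal prior and Normal likelihood with known variance, the posterior is Normal; its mode equals its mean, the precision-weighted average.
Prior precision 1/σ₀² = 1/4 = 0.25; data precision n/σ² = 29/2 = 14.5.
θ̂ = (0.25·(-3) + 14.5·(-6.41)) / (0.25 + 14.5) = (-93.695)/14.75 = -18739/2950 ≈ -6.3522.

θ̂_MAP = -6.3522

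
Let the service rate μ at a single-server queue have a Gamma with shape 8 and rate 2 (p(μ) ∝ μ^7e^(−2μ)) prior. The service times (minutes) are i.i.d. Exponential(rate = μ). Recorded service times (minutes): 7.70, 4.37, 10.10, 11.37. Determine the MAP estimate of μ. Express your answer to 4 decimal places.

The Exponential(rate=μ) likelihood is ∝ μ^n e^(−μΣtᵢ). Here n = 4 and Σtᵢ = 7.70 + 4.37 + 10.10 + 11.37 = 33.54.
Posterior ∝ μ^7e^(−2μ) · μ^4e^(−33.54μ) = μ^11e^(−35.54μ), i.e. Gamma(12, 35.54).
Mode = (a−1)/b = 11/35.54 ≈ 0.3095.

μ̂_MAP = 0.3095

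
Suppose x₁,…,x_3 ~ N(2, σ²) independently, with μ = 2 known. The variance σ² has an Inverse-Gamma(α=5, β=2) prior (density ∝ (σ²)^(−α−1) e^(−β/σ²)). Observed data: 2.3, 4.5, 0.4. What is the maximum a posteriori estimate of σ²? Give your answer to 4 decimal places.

σ̂²_MAP = 0.8600

Sum of squared deviations about the known mean: SS = (2.3−2)² + (4.5−2)² + (0.4−2)² = 8.9.
The Normal likelihood contributes (σ²)^(−n/2) exp(−SS/(2σ²)), so the posterior is Inverse-Gamma(α + n/2, β + SS/2) = Inverse-Gamma(6.5, 6.45).
The mode of Inverse-Gamma(a, b) is b/(a+1) = 6.45/7.5 ≈ 0.8600.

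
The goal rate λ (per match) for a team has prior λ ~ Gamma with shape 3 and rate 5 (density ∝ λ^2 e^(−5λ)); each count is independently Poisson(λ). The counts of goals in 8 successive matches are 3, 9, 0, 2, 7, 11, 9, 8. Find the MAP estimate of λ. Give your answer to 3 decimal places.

λ̂_MAP = 3.923

Σxᵢ = 3+9+0+2+7+11+9+8 = 49, with n = 8.
Posterior ∝ λ^2e^(−5λ) · λ^49e^(−8λ) = λ^51e^(−13λ), i.e. Gamma(shape=52, rate=13).
The mode of a Gamma(a, b) with a ≥ 1 (shape–rate) is (a−1)/b = 51/13 ≈ 3.923.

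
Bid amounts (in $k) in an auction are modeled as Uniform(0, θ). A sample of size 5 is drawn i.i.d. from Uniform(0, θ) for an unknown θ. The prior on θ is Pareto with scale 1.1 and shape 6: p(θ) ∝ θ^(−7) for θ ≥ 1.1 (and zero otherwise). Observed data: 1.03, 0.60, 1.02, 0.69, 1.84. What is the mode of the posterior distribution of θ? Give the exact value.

θ̂_MAP = 1.84

The Uniform(0, θ) likelihood is θ^(−n) for θ ≥ max(xᵢ), zero otherwise. Here max(xᵢ) = 1.84.
Posterior ∝ θ^(−7) · θ^(−5) = θ^(−12) on θ ≥ max(1.1, 1.84) = 1.84.
This density is strictly decreasing in θ, so the posterior mode lies at the lower boundary of the support.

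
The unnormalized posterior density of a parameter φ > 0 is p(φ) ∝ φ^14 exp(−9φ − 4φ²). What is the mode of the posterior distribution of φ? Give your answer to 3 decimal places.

φ̂_MAP = 0.875

ℓ'(φ) = 14/φ − 9 − 8φ. Setting this to zero and multiplying by φ: 8φ² + 9φ − 14 = 0.
φ = (−9 + √(9² + 4·8·14)) / (2·8) = (−9 + √529) / 16 = (−9 + 23)/16 = 7/8.
ℓ''(φ) = −14/φ² − 8 < 0, confirming a maximum.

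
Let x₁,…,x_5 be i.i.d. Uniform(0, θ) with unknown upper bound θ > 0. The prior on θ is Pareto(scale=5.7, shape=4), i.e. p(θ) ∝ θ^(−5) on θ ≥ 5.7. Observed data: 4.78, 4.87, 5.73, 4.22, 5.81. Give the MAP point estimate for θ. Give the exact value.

The Uniform(0, θ) likelihood is θ^(−n) for θ ≥ max(xᵢ), zero otherwise. Here max(xᵢ) = 5.81.
Posterior ∝ θ^(−5) · θ^(−5) = θ^(−10) on θ ≥ max(5.7, 5.81) = 5.81.
This density is strictly decreasing in θ, so the posterior mode lies at the lower boundary of the support.

θ̂_MAP = 5.81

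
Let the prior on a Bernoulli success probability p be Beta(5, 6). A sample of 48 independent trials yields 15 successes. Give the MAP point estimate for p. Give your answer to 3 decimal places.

p̂_MAP = 0.333

Prior: Beta(5, 6).
Data: 15 successes in 48 trials. The binomial likelihood contributes p^15(1−p)^33, so the posterior is Beta(5+15, 6+33) = Beta(20, 39).
For Beta(a, b) with a, b > 1 the mode is (a−1)/(a+b−2) = 19/57 ≈ 0.333.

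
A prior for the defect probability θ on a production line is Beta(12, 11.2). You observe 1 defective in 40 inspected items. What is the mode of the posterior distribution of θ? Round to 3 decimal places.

θ̂_MAP = 0.196

Prior: Beta(12, 11.2).
Data: 1 success in 40 trials. The binomial likelihood contributes θ(1−θ)^39, so the posterior is Beta(12+1, 11.2+39) = Beta(13, 50.2).
For Beta(a, b) with a, b > 1 the mode is (a−1)/(a+b−2) = 12/61.2 ≈ 0.196.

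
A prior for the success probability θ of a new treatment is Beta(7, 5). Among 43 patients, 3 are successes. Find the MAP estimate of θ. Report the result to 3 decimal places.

θ̂_MAP = 0.170

Prior: Beta(7, 5).
Data: 3 successes in 43 trials. The binomial likelihood contributes θ^3(1−θ)^40, so the posterior is Beta(7+3, 5+40) = Beta(10, 45).
For Beta(a, b) with a, b > 1 the mode is (a−1)/(a+b−2) = 9/53 ≈ 0.170.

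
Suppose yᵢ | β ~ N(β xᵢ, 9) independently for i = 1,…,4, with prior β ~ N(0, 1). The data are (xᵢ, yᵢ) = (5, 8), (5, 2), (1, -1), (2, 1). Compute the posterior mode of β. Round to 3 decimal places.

β̂_MAP = 0.797

log p(β | y) = −Σ(yᵢ − βxᵢ)²/(2·9) − β²/(2·1) + const.
Setting the derivative to zero: Σxᵢ(yᵢ − βxᵢ)/9 − β/1 = 0, so β = Σxᵢyᵢ / (Σxᵢ² + σ²/τ²).
Σxᵢyᵢ = 5·8 + 5·2 + 1·(-1) + 2·1 = 51; Σxᵢ² = 55; σ²/τ² = 9.
β̂_MAP = 51 / (55 + 9) = 51/64 ≈ 0.797.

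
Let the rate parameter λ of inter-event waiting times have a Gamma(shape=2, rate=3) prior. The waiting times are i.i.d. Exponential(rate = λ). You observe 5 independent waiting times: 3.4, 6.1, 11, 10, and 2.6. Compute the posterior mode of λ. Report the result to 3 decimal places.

The Exponential(rate=λ) likelihood is ∝ λ^n e^(−λΣtᵢ). Here n = 5 and Σtᵢ = 3.4 + 6.1 + 11 + 10 + 2.6 = 33.1.
Posterior ∝ λe^(−3λ) · λ^5e^(−33.1λ) = λ^6e^(−36.1λ), i.e. Gamma(7, 36.1).
Mode = (a−1)/b = 6/36.1 ≈ 0.166.

λ̂_MAP = 0.166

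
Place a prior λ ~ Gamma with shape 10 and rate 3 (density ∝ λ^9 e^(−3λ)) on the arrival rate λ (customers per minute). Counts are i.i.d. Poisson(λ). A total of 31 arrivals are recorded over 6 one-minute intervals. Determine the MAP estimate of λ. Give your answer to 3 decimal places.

Σxᵢ = 31, n = 6.
Posterior ∝ λ^9e^(−3λ) · λ^31e^(−6λ) = λ^40e^(−9λ), i.e. Gamma(shape=41, rate=9).
The mode of a Gamma(a, b) with a ≥ 1 (shape–rate) is (a−1)/b = 40/9 ≈ 4.444.

λ̂_MAP = 4.444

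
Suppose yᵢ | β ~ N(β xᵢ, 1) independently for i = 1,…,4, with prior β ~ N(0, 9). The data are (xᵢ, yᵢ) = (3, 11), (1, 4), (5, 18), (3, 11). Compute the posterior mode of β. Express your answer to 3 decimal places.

β̂_MAP = 3.627

log p(β | y) = −Σ(yᵢ − βxᵢ)²/(2·1) − β²/(2·9) + const.
Setting the derivative to zero: Σxᵢ(yᵢ − βxᵢ)/1 − β/9 = 0, so β = Σxᵢyᵢ / (Σxᵢ² + σ²/τ²).
Σxᵢyᵢ = 3·11 + 1·4 + 5·18 + 3·11 = 160; Σxᵢ² = 44; σ²/τ² = 1/9.
β̂_MAP = 160 / (44 + 1/9) = 160/(397/9) = 1440/397 ≈ 3.627.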